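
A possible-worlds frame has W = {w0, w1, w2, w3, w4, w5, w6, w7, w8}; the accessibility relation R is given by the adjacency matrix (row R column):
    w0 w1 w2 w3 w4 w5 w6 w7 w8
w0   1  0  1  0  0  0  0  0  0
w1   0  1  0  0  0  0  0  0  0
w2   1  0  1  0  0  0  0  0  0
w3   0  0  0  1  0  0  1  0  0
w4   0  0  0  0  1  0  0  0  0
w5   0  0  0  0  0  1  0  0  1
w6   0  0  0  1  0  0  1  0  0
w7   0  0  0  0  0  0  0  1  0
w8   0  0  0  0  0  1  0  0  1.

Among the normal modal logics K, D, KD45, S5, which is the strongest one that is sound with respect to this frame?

S5

Serial (axiom D): yes — every world has a successor (e.g. w0 R w0).
Euclidean (axiom 5): yes — any two successors of a common world are R-related.
Transitive (axiom 4): yes — every two-step R-path is closed by a direct edge.
Reflexive (axiom T): yes — every world is R-related to itself.
So F validates K, D, KD45, S5. The strongest is S5.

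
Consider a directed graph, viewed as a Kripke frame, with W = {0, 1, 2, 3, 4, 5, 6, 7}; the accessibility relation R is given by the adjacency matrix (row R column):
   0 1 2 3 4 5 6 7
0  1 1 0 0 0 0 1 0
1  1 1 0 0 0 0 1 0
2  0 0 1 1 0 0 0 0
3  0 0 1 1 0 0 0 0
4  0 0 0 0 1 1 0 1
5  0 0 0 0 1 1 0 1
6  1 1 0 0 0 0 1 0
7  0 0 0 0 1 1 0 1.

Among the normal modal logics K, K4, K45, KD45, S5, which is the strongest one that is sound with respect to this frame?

S5

Transitive (axiom 4): yes — every two-step R-path is closed by a direct edge.
Euclidean (axiom 5): yes — any two successors of a common world are R-related.
Serial (axiom D): yes — every world has a successor (e.g. 0 R 0).
Reflexive (axiom T): yes — every world is R-related to itself.
So F validates K, K4, K45, KD45, S5. The strongest is S5.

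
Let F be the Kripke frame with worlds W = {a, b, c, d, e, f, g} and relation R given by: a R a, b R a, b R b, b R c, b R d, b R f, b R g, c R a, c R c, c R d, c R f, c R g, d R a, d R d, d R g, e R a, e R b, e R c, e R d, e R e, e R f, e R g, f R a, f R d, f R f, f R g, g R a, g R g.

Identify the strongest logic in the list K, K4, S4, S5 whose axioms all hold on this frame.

S4

Transitive (axiom 4): yes — every two-step R-path is closed by a direct edge.
Reflexive (axiom T): yes — every world is R-related to itself.
Euclidean (axiom 5): no — b R a and b R c, but not a R c.
So F validates K, K4, S4; S5 would additionally require R to be Euclidean. The strongest is S4.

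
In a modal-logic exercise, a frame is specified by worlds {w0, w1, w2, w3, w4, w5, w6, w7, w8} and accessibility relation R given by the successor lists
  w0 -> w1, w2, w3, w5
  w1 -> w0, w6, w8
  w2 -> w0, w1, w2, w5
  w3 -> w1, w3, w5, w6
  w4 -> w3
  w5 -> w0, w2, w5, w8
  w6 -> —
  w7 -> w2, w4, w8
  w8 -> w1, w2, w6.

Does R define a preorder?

No

Reflexive: no — w0 is not related to itself.
Transitive: no — w0 R w1 and w1 R w6, but not w0 R w6.
So R is not a preorder.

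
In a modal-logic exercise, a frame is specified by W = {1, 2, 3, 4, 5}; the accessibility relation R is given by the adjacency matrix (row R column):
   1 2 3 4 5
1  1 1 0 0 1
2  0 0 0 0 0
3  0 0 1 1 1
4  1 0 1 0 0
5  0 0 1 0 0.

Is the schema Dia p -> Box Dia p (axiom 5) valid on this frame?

No

The schema 5 characterises exactly the Euclidean frames.
Euclidean: no — 1 R 2 and 1 R 5, but not 2 R 5.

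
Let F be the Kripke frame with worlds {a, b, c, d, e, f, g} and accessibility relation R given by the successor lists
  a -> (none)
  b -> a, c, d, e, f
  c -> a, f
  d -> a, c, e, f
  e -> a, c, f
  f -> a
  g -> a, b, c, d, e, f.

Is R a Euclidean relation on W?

Euclidean: no — b R a and b R c, but not a R c.

No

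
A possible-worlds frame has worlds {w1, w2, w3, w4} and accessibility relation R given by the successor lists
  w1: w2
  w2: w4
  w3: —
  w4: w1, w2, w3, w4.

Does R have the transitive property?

Transitive: no — w1 R w2 and w2 R w4, but not w1 R w4.

No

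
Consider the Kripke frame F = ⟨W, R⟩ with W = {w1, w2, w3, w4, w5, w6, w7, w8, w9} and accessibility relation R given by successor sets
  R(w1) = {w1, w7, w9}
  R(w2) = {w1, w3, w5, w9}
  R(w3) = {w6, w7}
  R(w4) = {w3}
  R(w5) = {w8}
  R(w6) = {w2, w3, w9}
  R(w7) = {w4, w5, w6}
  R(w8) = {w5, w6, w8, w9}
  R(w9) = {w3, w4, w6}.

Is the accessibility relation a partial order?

Reflexive: no — w2 is not related to itself.
Transitive: no — w1 R w7 and w7 R w4, but not w1 R w4.
Antisymmetric: no — w3 R w6 and w6 R w3 with w3 ≠ w6.
So R is not a partial order.

No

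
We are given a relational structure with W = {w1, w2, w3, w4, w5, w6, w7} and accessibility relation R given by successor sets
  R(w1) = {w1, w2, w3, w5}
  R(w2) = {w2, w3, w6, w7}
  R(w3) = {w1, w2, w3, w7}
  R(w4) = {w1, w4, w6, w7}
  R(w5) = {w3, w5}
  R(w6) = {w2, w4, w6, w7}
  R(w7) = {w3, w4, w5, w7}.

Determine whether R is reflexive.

Reflexive: yes — every world is R-related to itself.

Yes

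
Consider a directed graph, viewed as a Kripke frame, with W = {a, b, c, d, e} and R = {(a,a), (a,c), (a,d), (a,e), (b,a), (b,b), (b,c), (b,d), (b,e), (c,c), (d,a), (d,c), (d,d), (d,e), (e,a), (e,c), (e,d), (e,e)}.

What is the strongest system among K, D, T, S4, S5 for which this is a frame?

Serial (axiom D): yes — every world has a successor (e.g. a R a).
Reflexive (axiom T): yes — every world is R-related to itself.
Transitive (axiom 4): yes — every two-step R-path is closed by a direct edge.
Euclidean (axiom 5): no — a R c and a R d, but not c R d.
So F validates K, D, T, S4; S5 would additionally require R to be Euclidean. The strongest is S4.

S4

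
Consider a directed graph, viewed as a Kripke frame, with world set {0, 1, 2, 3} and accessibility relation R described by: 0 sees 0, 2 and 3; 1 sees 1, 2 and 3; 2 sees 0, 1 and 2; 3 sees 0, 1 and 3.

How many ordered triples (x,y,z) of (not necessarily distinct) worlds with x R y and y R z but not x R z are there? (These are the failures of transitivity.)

8

Enumerating: (0,2,1), (0,3,1), (1,2,0), (1,3,0), (2,0,3), (2,1,3), (3,0,2), (3,1,2).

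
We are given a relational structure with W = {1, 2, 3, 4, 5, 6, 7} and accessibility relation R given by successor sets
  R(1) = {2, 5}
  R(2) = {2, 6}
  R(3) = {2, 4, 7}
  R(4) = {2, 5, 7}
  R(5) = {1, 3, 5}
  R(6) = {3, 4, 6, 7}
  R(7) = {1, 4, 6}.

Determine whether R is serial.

Yes

Serial: yes — every world has a successor (e.g. 1 R 2).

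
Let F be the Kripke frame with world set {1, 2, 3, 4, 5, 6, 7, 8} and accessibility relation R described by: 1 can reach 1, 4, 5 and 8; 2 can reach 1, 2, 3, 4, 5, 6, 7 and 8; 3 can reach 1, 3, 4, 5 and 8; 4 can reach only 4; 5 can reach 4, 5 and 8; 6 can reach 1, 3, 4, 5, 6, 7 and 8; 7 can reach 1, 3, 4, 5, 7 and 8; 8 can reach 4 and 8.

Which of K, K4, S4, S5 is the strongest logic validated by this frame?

S4

Transitive (axiom 4): yes — every two-step R-path is closed by a direct edge.
Reflexive (axiom T): yes — every world is R-related to itself.
Euclidean (axiom 5): no — 1 R 4 and 1 R 5, but not 4 R 5.
So F validates K, K4, S4; S5 would additionally require R to be Euclidean. The strongest is S4.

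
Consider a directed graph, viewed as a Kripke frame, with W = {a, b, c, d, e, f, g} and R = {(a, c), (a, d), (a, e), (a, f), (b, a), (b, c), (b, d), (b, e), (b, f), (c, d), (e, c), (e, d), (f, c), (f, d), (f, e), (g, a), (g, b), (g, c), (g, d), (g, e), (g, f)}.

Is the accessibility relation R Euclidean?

No

Euclidean: no — a R c and a R e, but not c R e.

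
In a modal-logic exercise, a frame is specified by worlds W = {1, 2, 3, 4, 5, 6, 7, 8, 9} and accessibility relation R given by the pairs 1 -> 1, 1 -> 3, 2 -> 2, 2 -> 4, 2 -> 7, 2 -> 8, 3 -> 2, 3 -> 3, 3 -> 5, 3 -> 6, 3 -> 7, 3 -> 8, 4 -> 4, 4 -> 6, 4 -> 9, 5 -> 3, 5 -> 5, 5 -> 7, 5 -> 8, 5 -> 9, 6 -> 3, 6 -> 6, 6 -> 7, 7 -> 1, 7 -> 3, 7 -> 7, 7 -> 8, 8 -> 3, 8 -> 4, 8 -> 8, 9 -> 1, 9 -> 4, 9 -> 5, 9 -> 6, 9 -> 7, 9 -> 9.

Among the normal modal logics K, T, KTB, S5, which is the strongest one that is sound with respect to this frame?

T

Reflexive (axiom T): yes — every world is R-related to itself.
Symmetric (axiom B): no — 1 R 3 but not 3 R 1.
Euclidean (axiom 5): no — 2 R 4 and 2 R 7, but not 4 R 7.
So F validates K, T; KTB would additionally require R to be symmetric. The strongest is T.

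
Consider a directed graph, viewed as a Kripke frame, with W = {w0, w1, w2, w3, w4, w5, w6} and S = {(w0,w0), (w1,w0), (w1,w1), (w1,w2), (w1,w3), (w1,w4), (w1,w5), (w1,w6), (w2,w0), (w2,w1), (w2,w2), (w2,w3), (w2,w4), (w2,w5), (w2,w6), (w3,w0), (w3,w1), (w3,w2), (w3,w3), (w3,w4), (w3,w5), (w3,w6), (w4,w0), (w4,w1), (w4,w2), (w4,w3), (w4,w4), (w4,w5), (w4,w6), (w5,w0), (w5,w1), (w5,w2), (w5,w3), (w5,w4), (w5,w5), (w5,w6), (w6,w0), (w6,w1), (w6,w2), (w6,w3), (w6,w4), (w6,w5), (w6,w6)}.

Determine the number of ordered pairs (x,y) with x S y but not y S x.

6

Enumerating: (w1,w0), (w2,w0), (w3,w0), (w4,w0), (w5,w0), (w6,w0).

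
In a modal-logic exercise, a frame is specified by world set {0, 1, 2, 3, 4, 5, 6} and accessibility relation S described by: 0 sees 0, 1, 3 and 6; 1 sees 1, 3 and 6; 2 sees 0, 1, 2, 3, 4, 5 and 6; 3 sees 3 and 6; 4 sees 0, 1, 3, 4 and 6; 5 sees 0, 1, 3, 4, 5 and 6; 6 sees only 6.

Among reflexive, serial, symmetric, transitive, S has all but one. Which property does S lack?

symmetric

Reflexive: yes — every world is S-related to itself.
Serial: yes — every world has a successor (e.g. 0 S 0).
Symmetric: no — 0 S 1 but not 1 S 0.
Transitive: yes — every two-step S-path is closed by a direct edge.
Only symmetric fails.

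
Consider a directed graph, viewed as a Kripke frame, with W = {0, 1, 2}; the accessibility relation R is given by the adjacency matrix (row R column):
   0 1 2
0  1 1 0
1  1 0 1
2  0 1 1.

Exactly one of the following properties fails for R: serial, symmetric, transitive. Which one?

transitive

Serial: yes — every world has a successor (e.g. 0 R 0).
Symmetric: yes — every pair in R has its reverse in R.
Transitive: no — 0 R 1 and 1 R 2, but not 0 R 2.
Only transitive fails.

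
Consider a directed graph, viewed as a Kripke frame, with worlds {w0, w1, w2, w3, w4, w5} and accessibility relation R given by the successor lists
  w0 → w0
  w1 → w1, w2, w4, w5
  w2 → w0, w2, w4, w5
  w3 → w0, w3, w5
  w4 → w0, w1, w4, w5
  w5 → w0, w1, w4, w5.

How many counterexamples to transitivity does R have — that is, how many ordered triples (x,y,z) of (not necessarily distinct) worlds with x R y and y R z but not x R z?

9

Enumerating: (w1,w2,w0), (w1,w4,w0), (w1,w5,w0), (w2,w4,w1), (w2,w5,w1), (w3,w5,w1), (w3,w5,w4), (w4,w1,w2), (w5,w1,w2).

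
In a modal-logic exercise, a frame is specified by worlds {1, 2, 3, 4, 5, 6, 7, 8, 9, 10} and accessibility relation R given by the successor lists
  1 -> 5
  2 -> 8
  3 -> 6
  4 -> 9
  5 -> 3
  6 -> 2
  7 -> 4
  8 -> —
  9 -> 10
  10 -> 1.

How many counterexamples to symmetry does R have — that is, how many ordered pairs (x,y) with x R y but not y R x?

9

Enumerating: (1,5), (10,1), (2,8), (3,6), (4,9), (5,3), (6,2), (7,4), (9,10).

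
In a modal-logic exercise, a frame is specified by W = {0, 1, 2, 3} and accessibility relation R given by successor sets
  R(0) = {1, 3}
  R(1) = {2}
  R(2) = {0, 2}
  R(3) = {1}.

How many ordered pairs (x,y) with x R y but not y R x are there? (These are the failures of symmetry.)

Enumerating: (0,1), (0,3), (1,2), (2,0), (3,1).

5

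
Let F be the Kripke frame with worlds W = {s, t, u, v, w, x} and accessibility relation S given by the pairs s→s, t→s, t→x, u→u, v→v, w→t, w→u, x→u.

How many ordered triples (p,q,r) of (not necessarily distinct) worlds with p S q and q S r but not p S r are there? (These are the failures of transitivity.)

Enumerating: (t,x,u), (w,t,s), (w,t,x).

3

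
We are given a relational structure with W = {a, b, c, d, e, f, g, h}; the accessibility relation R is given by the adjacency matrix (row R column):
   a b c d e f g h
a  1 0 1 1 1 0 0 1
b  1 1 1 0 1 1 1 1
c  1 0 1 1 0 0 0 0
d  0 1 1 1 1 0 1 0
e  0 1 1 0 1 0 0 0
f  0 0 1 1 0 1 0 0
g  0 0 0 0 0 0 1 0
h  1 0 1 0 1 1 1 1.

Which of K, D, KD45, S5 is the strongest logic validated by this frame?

Serial (axiom D): yes — every world has a successor (e.g. a R a).
Euclidean (axiom 5): no — a R c and a R e, but not c R e.
Transitive (axiom 4): no — a R d and d R b, but not a R b.
Reflexive (axiom T): yes — every world is R-related to itself.
So F validates K, D; KD45 would additionally require R to be Euclidean and transitive. The strongest is D.

D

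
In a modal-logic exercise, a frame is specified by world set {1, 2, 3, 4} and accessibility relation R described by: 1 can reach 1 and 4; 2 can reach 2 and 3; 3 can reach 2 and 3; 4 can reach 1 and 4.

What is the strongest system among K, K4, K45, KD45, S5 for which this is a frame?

S5

Transitive (axiom 4): yes — every two-step R-path is closed by a direct edge.
Euclidean (axiom 5): yes — any two successors of a common world are R-related.
Serial (axiom D): yes — every world has a successor (e.g. 1 R 1).
Reflexive (axiom T): yes — every world is R-related to itself.
So F validates K, K4, K45, KD45, S5. The strongest is S5.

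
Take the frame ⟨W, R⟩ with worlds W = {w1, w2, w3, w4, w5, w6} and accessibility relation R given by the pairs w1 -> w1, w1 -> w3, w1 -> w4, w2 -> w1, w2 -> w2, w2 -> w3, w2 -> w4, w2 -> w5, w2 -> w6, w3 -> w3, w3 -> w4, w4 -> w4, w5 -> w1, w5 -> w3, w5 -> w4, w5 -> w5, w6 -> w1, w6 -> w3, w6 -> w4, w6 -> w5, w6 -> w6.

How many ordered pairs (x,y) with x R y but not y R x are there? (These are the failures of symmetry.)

Enumerating: (w1,w3), (w1,w4), (w2,w1), (w2,w3), (w2,w4), (w2,w5), (w2,w6), (w3,w4), (w5,w1), (w5,w3), (w5,w4), (w6,w1), (w6,w3), (w6,w4), (w6,w5).

15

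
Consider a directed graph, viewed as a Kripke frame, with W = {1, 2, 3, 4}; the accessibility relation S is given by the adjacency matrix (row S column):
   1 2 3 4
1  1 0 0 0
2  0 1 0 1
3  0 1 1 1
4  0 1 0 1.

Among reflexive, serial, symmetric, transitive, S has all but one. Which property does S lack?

symmetric

Reflexive: yes — every world is S-related to itself.
Serial: yes — every world has a successor (e.g. 1 S 1).
Symmetric: no — 3 S 2 but not 2 S 3.
Transitive: yes — every two-step S-path is closed by a direct edge.
Only symmetric fails.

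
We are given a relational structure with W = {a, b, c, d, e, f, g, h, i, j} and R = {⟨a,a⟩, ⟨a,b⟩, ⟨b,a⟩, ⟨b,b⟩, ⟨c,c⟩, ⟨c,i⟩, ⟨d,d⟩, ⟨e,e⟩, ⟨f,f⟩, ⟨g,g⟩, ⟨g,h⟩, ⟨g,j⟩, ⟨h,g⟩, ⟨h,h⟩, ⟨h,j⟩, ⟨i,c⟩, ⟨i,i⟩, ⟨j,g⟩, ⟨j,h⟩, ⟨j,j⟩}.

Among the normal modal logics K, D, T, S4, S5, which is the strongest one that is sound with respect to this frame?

Serial (axiom D): yes — every world has a successor (e.g. a R a).
Reflexive (axiom T): yes — every world is R-related to itself.
Transitive (axiom 4): yes — every two-step R-path is closed by a direct edge.
Euclidean (axiom 5): yes — any two successors of a common world are R-related.
So F validates K, D, T, S4, S5. The strongest is S5.

S5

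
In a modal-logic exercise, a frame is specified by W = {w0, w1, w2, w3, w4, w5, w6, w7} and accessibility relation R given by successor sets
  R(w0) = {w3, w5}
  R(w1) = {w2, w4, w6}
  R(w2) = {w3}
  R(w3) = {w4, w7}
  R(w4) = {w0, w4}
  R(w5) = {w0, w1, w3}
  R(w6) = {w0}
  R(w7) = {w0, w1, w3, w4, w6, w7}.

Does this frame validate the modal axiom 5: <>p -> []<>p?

Axiom 5 corresponds to the accessibility relation being Euclidean.
Euclidean: no — w0 R w3 and w0 R w5, but not w3 R w5.

No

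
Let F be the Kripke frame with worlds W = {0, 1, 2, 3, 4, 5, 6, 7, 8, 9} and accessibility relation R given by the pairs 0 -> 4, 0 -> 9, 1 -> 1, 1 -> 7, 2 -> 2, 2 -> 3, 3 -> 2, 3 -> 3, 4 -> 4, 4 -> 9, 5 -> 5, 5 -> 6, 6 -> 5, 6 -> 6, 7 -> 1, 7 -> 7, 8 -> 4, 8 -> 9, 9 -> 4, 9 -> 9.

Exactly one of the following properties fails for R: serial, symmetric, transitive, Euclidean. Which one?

Serial: yes — every world has a successor (e.g. 0 R 4).
Symmetric: no — 0 R 4 but not 4 R 0.
Transitive: yes — every two-step R-path is closed by a direct edge.
Euclidean: yes — any two successors of a common world are R-related.
Only symmetric fails.

symmetric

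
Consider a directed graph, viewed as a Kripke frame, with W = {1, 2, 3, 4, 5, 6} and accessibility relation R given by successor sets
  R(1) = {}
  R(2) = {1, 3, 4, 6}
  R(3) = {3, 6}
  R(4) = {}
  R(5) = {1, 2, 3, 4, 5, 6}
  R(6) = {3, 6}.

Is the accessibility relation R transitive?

Yes

Transitive: yes — every two-step R-path is closed by a direct edge.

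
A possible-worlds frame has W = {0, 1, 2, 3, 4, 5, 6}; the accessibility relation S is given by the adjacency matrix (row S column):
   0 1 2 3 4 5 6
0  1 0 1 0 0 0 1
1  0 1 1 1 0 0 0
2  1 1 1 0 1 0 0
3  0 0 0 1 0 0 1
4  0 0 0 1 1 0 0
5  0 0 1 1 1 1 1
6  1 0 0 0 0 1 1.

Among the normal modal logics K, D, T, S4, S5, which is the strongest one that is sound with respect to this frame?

T

Serial (axiom D): yes — every world has a successor (e.g. 0 S 0).
Reflexive (axiom T): yes — every world is S-related to itself.
Transitive (axiom 4): no — 0 S 2 and 2 S 1, but not 0 S 1.
Euclidean (axiom 5): no — 0 S 2 and 0 S 6, but not 2 S 6.
So F validates K, D, T; S4 would additionally require S to be transitive. The strongest is T.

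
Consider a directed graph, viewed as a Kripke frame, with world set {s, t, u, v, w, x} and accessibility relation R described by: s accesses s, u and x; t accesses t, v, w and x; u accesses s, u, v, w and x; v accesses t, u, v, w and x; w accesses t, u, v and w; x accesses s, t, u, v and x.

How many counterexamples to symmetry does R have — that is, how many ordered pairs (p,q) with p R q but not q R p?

R is symmetric; there are no such tuples.

0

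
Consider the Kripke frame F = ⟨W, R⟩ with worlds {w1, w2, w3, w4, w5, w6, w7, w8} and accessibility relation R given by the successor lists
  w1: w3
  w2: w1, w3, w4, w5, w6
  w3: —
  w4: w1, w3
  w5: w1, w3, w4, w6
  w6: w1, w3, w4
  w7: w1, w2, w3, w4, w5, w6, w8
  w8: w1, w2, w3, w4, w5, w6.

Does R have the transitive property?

Yes

Transitive: yes — every two-step R-path is closed by a direct edge.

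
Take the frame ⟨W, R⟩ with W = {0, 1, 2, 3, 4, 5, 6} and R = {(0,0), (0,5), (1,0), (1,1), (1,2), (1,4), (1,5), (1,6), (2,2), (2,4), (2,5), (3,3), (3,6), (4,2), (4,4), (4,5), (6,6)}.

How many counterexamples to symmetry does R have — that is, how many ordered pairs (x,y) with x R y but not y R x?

9

Enumerating: (0,5), (1,0), (1,2), (1,4), (1,5), (1,6), (2,5), (3,6), (4,5).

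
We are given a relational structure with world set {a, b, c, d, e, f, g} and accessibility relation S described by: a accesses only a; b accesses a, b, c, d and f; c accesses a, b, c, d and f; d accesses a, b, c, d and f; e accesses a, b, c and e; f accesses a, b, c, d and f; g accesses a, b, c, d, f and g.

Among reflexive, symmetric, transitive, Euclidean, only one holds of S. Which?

Reflexive: yes — every world is S-related to itself.
Symmetric: no — b S a but not a S b.
Transitive: no — e S b and b S d, but not e S d.
Euclidean: no — b S a and b S c, but not a S c.
Only reflexive holds.

reflexive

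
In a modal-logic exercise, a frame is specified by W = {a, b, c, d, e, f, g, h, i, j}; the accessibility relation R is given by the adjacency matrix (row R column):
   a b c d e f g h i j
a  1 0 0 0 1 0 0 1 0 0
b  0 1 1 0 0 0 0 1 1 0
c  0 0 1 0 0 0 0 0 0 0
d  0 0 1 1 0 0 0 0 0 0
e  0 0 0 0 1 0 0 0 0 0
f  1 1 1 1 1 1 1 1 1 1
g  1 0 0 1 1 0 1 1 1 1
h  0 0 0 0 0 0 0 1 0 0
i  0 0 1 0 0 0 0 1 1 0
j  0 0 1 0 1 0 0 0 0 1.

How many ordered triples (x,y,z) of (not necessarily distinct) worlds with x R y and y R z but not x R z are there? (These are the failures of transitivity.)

3

Enumerating: (g,d,c), (g,i,c), (g,j,c).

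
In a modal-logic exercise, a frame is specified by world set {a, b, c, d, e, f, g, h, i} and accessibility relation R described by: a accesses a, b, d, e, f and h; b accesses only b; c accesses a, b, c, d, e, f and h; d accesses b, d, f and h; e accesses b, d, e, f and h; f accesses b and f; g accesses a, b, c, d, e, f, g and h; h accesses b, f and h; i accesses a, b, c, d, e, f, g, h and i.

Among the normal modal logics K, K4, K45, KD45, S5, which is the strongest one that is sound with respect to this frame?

K4

Transitive (axiom 4): yes — every two-step R-path is closed by a direct edge.
Euclidean (axiom 5): no — a R b and a R d, but not b R d.
Serial (axiom D): yes — every world has a successor (e.g. a R a).
Reflexive (axiom T): yes — every world is R-related to itself.
So F validates K, K4; K45 would additionally require R to be Euclidean. The strongest is K4.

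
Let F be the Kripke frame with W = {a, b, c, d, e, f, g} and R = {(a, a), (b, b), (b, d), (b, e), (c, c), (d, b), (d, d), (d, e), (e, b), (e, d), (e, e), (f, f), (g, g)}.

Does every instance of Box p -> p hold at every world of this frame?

Yes

By correspondence theory, T is valid on a frame iff R is reflexive.
Reflexive: yes — every world is R-related to itself.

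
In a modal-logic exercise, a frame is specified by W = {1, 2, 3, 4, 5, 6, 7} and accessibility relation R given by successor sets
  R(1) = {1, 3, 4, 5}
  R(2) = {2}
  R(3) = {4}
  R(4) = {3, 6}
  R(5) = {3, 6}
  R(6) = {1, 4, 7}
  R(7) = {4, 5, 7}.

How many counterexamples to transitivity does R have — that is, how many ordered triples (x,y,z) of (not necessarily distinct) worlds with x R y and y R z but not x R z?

Enumerating: (1,4,6), (1,5,6), (3,4,3), (3,4,6), (4,3,4), (4,6,1), (4,6,4), (4,6,7), (5,3,4), (5,6,1), (5,6,4), (5,6,7), … and 9 more.
Total: 21.

21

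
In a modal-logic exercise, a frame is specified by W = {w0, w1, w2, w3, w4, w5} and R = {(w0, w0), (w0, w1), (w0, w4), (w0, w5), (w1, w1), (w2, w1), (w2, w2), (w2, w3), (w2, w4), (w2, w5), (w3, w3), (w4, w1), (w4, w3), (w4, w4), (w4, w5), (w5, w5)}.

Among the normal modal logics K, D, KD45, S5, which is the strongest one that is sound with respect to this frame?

Serial (axiom D): yes — every world has a successor (e.g. w0 R w0).
Euclidean (axiom 5): no — w0 R w1 and w0 R w4, but not w1 R w4.
Transitive (axiom 4): no — w0 R w4 and w4 R w3, but not w0 R w3.
Reflexive (axiom T): yes — every world is R-related to itself.
So F validates K, D; KD45 would additionally require R to be Euclidean and transitive. The strongest is D.

D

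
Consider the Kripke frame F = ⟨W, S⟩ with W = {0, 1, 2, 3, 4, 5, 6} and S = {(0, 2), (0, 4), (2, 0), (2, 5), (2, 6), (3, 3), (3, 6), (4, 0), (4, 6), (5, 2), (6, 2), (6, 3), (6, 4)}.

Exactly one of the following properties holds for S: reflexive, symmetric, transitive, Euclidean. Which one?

Reflexive: no — 0 is not related to itself.
Symmetric: yes — every pair in S has its reverse in S.
Transitive: no — 0 S 2 and 2 S 5, but not 0 S 5.
Euclidean: no — 0 S 2 and 0 S 4, but not 2 S 4.
Only symmetric holds.

symmetric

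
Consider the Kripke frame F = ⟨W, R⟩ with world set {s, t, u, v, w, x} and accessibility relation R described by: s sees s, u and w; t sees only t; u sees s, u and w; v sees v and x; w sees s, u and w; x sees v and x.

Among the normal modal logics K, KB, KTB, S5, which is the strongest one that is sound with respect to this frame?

Symmetric (axiom B): yes — every pair in R has its reverse in R.
Reflexive (axiom T): yes — every world is R-related to itself.
Euclidean (axiom 5): yes — any two successors of a common world are R-related.
So F validates K, KB, KTB, S5. The strongest is S5.

S5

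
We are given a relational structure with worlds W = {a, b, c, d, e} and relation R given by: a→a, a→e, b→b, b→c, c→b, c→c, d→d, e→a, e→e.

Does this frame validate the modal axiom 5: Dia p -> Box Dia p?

Yes

Axiom 5 corresponds to the accessibility relation being Euclidean.
Euclidean: yes — any two successors of a common world are R-related.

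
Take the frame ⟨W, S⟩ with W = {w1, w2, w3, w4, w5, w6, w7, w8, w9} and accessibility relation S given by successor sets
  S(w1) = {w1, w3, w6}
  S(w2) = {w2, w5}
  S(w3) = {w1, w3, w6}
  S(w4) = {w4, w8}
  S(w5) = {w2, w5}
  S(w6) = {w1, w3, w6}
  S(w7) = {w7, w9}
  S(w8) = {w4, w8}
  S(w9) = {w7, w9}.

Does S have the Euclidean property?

Euclidean: yes — any two successors of a common world are S-related.

Yes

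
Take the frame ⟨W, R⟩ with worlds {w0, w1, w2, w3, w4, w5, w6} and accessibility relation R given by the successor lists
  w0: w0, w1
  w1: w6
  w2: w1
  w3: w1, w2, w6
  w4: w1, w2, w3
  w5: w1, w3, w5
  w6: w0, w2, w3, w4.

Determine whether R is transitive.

Transitive: no — w0 R w1 and w1 R w6, but not w0 R w6.

No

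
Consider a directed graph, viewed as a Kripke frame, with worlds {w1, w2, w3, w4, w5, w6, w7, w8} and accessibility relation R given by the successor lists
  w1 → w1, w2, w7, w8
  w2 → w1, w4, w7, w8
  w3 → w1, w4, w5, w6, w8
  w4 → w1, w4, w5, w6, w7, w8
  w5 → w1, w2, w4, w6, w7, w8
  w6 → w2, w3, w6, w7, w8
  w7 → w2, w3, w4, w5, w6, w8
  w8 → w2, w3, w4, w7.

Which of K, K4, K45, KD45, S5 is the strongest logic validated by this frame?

Transitive (axiom 4): no — w1 R w2 and w2 R w4, but not w1 R w4.
Euclidean (axiom 5): no — w2 R w1 and w2 R w4, but not w1 R w4.
Serial (axiom D): yes — every world has a successor (e.g. w1 R w1).
Reflexive (axiom T): no — w2 is not related to itself.
So F validates K; K4 would additionally require R to be transitive. The strongest is K.

K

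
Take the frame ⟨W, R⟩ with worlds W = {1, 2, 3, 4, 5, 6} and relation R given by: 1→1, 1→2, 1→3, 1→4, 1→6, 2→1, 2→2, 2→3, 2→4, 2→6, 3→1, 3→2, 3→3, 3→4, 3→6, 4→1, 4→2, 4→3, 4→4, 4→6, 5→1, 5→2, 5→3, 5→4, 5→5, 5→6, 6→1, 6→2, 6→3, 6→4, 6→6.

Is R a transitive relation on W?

Yes

Transitive: yes — every two-step R-path is closed by a direct edge.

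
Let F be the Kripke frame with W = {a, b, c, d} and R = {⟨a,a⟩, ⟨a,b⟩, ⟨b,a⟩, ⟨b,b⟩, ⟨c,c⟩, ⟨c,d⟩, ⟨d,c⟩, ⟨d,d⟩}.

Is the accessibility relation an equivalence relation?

Yes

Reflexive: yes — every world is R-related to itself.
Symmetric: yes — every pair in R has its reverse in R.
Transitive: yes — every two-step R-path is closed by a direct edge.
So R is an equivalence relation.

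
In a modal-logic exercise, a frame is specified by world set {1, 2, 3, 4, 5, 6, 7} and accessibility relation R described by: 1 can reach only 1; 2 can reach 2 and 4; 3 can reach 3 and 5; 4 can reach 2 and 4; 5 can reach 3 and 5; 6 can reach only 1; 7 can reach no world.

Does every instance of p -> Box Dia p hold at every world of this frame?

No

By correspondence theory, B is valid on a frame iff R is symmetric.
Symmetric: no — 6 R 1 but not 1 R 6.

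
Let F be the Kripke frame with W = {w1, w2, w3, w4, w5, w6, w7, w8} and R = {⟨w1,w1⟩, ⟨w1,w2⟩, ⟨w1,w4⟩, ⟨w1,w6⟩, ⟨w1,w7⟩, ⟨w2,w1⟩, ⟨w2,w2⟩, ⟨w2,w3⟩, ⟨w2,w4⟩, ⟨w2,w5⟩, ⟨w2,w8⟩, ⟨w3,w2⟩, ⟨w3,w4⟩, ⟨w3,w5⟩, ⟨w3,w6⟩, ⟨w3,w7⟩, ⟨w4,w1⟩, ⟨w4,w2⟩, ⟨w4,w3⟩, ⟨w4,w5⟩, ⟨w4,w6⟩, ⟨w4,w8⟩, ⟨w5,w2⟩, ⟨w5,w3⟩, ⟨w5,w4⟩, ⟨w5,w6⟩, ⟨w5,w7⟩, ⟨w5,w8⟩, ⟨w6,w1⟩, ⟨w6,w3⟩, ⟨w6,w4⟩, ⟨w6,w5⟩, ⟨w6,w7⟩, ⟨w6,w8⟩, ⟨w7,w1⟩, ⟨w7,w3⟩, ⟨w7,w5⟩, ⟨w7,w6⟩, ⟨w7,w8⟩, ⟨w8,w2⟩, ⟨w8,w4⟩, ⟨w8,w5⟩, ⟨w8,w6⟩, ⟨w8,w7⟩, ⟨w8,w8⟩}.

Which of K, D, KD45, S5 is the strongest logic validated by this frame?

D

Serial (axiom D): yes — every world has a successor (e.g. w1 R w1).
Euclidean (axiom 5): no — w1 R w2 and w1 R w6, but not w2 R w6.
Transitive (axiom 4): no — w1 R w2 and w2 R w3, but not w1 R w3.
Reflexive (axiom T): no — w3 is not related to itself.
So F validates K, D; KD45 would additionally require R to be Euclidean and transitive. The strongest is D.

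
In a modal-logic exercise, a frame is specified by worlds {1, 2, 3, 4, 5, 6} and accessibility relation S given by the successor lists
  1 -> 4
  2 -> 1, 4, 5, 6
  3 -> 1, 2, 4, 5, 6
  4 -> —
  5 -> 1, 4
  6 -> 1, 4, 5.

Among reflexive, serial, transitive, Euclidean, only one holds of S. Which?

Reflexive: no — 1 is not related to itself.
Serial: no — 4 has no S-successor.
Transitive: yes — every two-step S-path is closed by a direct edge.
Euclidean: no — 2 S 1 and 2 S 5, but not 1 S 5.
Only transitive holds.

transitive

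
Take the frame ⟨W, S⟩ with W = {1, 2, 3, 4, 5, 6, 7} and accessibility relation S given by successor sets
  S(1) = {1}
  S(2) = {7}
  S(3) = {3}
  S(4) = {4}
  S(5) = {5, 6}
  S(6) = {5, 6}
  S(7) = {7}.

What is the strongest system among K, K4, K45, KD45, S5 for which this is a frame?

Transitive (axiom 4): yes — every two-step S-path is closed by a direct edge.
Euclidean (axiom 5): yes — any two successors of a common world are S-related.
Serial (axiom D): yes — every world has a successor (e.g. 1 S 1).
Reflexive (axiom T): no — 2 is not related to itself.
So F validates K, K4, K45, KD45; S5 would additionally require S to be reflexive. The strongest is KD45.

KD45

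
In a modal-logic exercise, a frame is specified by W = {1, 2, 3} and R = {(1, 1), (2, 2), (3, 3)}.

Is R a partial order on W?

Yes

Reflexive: yes — every world is R-related to itself.
Transitive: yes — every two-step R-path is closed by a direct edge.
Antisymmetric: yes — no distinct pair is related both ways.
So R is a partial order.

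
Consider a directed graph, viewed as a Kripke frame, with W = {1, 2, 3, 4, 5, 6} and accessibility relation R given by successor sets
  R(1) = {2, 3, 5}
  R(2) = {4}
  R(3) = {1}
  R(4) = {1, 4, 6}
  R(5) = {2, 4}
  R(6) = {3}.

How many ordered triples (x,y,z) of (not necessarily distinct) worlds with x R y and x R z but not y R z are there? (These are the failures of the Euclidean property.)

18

Enumerating: (1,2,2), (1,2,3), (1,2,5), (1,3,2), (1,3,3), (1,3,5), (1,5,3), (1,5,5), (3,1,1), (4,1,1), (4,1,4), (4,1,6), (4,6,1), (4,6,4), (4,6,6), (5,2,2), (5,4,2), (6,3,3).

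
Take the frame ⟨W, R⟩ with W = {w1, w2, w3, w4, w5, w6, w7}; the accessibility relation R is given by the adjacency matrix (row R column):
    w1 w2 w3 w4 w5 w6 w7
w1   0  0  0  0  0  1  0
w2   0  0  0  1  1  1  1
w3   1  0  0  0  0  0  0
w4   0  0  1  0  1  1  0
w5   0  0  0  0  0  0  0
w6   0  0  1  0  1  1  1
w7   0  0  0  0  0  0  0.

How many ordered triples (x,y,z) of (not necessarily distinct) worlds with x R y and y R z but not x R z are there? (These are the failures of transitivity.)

9

Enumerating: (w1,w6,w3), (w1,w6,w5), (w1,w6,w7), (w2,w4,w3), (w2,w6,w3), (w3,w1,w6), (w4,w3,w1), (w4,w6,w7), (w6,w3,w1).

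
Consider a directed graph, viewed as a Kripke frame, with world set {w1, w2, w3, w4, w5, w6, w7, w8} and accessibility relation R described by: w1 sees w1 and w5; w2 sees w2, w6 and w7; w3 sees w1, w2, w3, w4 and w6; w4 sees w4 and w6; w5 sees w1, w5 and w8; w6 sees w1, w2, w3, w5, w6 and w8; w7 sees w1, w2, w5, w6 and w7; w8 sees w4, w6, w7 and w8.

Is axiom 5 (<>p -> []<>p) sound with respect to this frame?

No

By correspondence theory, 5 is valid on a frame iff R is Euclidean.
Euclidean: no — w2 R w6 and w2 R w7, but not w6 R w7.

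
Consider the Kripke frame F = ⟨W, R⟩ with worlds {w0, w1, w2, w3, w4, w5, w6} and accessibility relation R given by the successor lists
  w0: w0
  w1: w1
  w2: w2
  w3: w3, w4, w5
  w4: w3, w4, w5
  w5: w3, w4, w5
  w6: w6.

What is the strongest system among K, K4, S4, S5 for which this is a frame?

S5

Transitive (axiom 4): yes — every two-step R-path is closed by a direct edge.
Reflexive (axiom T): yes — every world is R-related to itself.
Euclidean (axiom 5): yes — any two successors of a common world are R-related.
So F validates K, K4, S4, S5. The strongest is S5.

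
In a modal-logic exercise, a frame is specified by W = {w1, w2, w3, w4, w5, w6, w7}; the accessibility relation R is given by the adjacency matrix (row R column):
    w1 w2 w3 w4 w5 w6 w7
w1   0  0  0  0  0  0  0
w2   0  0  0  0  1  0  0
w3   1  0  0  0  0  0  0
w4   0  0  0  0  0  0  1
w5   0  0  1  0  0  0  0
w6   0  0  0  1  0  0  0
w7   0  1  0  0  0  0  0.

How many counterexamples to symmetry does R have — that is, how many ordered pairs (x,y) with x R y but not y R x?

Enumerating: (w2,w5), (w3,w1), (w4,w7), (w5,w3), (w6,w4), (w7,w2).

6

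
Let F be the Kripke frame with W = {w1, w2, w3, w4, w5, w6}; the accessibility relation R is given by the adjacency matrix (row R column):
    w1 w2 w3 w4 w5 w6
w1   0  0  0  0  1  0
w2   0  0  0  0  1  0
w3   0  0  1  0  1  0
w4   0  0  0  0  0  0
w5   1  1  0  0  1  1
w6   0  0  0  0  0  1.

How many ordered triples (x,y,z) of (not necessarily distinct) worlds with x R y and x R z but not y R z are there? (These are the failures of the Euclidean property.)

10

Enumerating: (w3,w5,w3), (w5,w1,w1), (w5,w1,w2), (w5,w1,w6), (w5,w2,w1), (w5,w2,w2), (w5,w2,w6), (w5,w6,w1), (w5,w6,w2), (w5,w6,w5).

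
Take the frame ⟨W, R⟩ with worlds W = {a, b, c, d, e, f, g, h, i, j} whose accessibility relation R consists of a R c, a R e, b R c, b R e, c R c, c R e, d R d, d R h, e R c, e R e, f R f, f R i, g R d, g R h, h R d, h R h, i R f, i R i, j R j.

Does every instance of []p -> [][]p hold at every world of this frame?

Yes

The schema 4 characterises exactly the transitive frames.
Transitive: yes — every two-step R-path is closed by a direct edge.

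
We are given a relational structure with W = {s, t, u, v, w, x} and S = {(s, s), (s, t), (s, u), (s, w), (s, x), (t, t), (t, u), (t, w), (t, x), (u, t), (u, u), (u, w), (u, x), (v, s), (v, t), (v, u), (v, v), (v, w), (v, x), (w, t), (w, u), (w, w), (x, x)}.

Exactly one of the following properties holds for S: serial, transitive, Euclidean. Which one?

Serial: yes — every world has a successor (e.g. s S s).
Transitive: no — w S t and t S x, but not w S x.
Euclidean: no — s S w and s S x, but not w S x.
Only serial holds.

serial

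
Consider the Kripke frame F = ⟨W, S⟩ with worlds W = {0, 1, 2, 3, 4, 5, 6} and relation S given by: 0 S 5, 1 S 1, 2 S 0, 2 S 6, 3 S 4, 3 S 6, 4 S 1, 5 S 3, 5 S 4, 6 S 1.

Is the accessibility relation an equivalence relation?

Reflexive: no — 0 is not related to itself.
Symmetric: no — 0 S 5 but not 5 S 0.
Transitive: no — 0 S 5 and 5 S 3, but not 0 S 3.
So S is not an equivalence relation.

No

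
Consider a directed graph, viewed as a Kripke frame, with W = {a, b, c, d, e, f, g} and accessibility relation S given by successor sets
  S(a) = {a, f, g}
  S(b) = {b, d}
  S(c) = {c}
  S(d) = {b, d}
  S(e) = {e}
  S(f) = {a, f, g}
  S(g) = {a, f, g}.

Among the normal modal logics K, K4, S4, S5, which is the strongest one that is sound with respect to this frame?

Transitive (axiom 4): yes — every two-step S-path is closed by a direct edge.
Reflexive (axiom T): yes — every world is S-related to itself.
Euclidean (axiom 5): yes — any two successors of a common world are S-related.
So F validates K, K4, S4, S5. The strongest is S5.

S5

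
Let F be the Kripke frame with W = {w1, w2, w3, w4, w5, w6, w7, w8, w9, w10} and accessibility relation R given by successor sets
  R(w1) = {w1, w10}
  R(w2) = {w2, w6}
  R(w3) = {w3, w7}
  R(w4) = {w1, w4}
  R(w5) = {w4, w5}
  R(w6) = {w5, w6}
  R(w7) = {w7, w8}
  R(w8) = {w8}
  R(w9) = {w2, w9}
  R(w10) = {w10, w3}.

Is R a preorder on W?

No

Reflexive: yes — every world is R-related to itself.
Transitive: no — w1 R w10 and w10 R w3, but not w1 R w3.
So R is not a preorder.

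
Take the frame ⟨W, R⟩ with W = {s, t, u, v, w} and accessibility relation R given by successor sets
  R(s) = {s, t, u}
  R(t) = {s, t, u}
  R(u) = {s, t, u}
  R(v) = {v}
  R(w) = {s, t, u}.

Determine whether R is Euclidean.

Yes

Euclidean: yes — any two successors of a common world are R-related.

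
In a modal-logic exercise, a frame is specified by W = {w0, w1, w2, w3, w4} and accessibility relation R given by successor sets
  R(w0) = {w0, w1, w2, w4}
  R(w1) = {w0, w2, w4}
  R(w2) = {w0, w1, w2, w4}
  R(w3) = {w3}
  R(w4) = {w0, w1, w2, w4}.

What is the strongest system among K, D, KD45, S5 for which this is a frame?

D

Serial (axiom D): yes — every world has a successor (e.g. w0 R w0).
Euclidean (axiom 5): no — w0 R w1 and w0 R w1, but not w1 R w1.
Transitive (axiom 4): no — w1 R w0 and w0 R w1, but not w1 R w1.
Reflexive (axiom T): no — w1 is not related to itself.
So F validates K, D; KD45 would additionally require R to be Euclidean and transitive. The strongest is D.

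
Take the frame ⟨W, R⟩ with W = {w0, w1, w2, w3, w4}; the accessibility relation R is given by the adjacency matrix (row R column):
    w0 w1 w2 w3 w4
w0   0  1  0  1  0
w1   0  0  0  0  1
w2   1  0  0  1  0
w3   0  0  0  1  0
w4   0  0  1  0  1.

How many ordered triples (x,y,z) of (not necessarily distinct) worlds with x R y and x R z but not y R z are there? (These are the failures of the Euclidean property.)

Enumerating: (w0,w1,w1), (w0,w1,w3), (w0,w3,w1), (w2,w0,w0), (w2,w3,w0), (w4,w2,w2), (w4,w2,w4).

7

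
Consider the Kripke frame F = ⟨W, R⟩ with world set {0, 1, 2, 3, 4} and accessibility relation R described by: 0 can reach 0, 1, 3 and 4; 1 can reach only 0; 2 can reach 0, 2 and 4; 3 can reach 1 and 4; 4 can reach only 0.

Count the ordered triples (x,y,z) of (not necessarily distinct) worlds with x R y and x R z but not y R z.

15

Enumerating: (0,1,1), (0,1,3), (0,1,4), (0,3,0), (0,3,3), (0,4,1), (0,4,3), (0,4,4), (2,0,2), (2,4,2), (2,4,4), (3,1,1), (3,1,4), (3,4,1), (3,4,4).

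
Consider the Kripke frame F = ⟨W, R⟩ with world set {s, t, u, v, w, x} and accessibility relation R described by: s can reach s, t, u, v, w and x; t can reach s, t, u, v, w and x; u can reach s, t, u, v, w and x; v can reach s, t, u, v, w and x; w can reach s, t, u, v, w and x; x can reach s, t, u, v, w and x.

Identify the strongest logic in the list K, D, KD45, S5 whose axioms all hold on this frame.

S5

Serial (axiom D): yes — every world has a successor (e.g. s R s).
Euclidean (axiom 5): yes — any two successors of a common world are R-related.
Transitive (axiom 4): yes — every two-step R-path is closed by a direct edge.
Reflexive (axiom T): yes — every world is R-related to itself.
So F validates K, D, KD45, S5. The strongest is S5.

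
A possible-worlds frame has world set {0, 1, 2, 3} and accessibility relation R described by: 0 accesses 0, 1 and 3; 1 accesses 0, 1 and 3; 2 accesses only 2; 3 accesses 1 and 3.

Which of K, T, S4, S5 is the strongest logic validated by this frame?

T

Reflexive (axiom T): yes — every world is R-related to itself.
Transitive (axiom 4): no — 3 R 1 and 1 R 0, but not 3 R 0.
Euclidean (axiom 5): no — 1 R 3 and 1 R 0, but not 3 R 0.
So F validates K, T; S4 would additionally require R to be transitive. The strongest is T.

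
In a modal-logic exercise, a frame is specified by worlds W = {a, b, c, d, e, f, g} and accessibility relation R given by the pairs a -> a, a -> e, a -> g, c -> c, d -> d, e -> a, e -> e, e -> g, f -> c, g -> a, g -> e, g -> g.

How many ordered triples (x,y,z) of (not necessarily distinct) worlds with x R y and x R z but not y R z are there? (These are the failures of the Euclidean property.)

R is Euclidean; there are no such tuples.

0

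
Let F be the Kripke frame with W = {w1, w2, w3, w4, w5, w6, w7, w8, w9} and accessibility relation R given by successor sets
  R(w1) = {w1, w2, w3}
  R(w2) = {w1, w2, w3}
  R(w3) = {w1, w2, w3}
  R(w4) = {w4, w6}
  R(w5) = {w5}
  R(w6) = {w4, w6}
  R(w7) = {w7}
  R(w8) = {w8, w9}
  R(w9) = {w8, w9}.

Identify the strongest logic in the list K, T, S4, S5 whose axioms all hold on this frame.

Reflexive (axiom T): yes — every world is R-related to itself.
Transitive (axiom 4): yes — every two-step R-path is closed by a direct edge.
Euclidean (axiom 5): yes — any two successors of a common world are R-related.
So F validates K, T, S4, S5. The strongest is S5.

S5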